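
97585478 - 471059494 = - 373474016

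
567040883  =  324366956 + 242673927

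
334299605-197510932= 136788673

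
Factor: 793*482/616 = 191113/308 = 2^(-2)*7^( - 1) * 11^( - 1)*13^1 * 61^1*241^1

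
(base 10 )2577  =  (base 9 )3473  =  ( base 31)2l4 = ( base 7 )10341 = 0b101000010001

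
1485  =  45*33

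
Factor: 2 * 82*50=8200 = 2^3*5^2*41^1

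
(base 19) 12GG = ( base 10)7901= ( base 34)6SD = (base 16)1edd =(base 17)1a5d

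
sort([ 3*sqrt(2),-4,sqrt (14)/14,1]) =[ - 4,sqrt( 14 )/14,1,3 * sqrt( 2 )] 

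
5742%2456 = 830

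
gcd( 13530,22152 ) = 6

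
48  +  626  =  674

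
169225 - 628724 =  - 459499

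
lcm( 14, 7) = 14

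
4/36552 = 1/9138 = 0.00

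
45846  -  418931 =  - 373085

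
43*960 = 41280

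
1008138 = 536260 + 471878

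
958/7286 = 479/3643 = 0.13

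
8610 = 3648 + 4962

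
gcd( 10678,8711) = 281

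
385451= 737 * 523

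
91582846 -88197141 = 3385705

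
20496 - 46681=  - 26185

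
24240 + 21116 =45356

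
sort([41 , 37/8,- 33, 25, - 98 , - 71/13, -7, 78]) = [-98 ,-33, - 7, - 71/13, 37/8,  25,41, 78] 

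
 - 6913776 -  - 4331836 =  - 2581940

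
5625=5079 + 546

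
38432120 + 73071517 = 111503637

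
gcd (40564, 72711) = 1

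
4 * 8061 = 32244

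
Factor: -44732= - 2^2*53^1*211^1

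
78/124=39/62 = 0.63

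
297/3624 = 99/1208 = 0.08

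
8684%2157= 56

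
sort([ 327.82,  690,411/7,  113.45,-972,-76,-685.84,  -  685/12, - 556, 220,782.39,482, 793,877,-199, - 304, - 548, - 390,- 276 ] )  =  [ - 972, - 685.84, - 556 ,-548,-390, - 304,  -  276, - 199, - 76,-685/12, 411/7, 113.45,220,  327.82,482, 690, 782.39,793,877]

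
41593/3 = 41593/3 = 13864.33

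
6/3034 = 3/1517= 0.00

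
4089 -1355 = 2734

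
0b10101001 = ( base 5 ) 1134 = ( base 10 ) 169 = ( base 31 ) 5E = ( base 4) 2221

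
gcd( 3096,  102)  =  6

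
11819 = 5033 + 6786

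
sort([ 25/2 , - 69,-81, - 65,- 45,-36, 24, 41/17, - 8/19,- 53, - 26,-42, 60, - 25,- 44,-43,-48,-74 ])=[-81, - 74, - 69, -65,-53, - 48,- 45,-44,-43,-42, - 36, - 26,-25, - 8/19, 41/17, 25/2, 24, 60] 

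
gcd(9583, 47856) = 1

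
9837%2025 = 1737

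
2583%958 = 667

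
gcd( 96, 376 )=8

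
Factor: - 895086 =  - 2^1*3^2 * 49727^1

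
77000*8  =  616000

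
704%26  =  2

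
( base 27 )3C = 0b1011101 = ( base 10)93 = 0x5D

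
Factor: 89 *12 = 1068 = 2^2*3^1*89^1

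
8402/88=95 + 21/44= 95.48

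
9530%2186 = 786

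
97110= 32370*3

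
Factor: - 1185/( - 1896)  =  2^( - 3 )*5^1 =5/8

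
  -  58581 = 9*( - 6509 )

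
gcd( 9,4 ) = 1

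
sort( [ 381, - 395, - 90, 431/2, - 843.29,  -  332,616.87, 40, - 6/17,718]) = [ - 843.29, - 395, - 332, - 90, - 6/17,40,431/2,381 , 616.87, 718] 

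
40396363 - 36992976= 3403387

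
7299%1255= 1024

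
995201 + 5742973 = 6738174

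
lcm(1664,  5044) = 161408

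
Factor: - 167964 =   -  2^2*3^1*13997^1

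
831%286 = 259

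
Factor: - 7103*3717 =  - 26401851 = - 3^2*7^1*  59^1*7103^1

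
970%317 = 19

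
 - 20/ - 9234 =10/4617= 0.00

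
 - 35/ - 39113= 35/39113 = 0.00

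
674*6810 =4589940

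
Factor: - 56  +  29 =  -3^3  =  - 27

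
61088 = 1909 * 32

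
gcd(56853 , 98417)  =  1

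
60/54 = 10/9 = 1.11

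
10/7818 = 5/3909=0.00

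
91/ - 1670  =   - 91/1670 = - 0.05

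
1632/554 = 816/277 =2.95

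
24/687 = 8/229=   0.03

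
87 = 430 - 343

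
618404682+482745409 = 1101150091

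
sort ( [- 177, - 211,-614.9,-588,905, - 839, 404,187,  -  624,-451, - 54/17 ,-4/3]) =[- 839,-624,-614.9 , - 588, -451,-211, - 177,-54/17,-4/3, 187,404, 905 ]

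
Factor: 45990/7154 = 3^2*5^1*7^( - 1 ) =45/7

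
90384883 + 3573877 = 93958760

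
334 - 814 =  - 480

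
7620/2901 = 2540/967 =2.63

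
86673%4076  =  1077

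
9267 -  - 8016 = 17283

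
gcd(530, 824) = 2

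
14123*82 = 1158086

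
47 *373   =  17531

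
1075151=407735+667416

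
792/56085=264/18695 = 0.01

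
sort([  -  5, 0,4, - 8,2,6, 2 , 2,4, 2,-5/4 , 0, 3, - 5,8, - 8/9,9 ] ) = [ - 8,-5, - 5,-5/4, - 8/9,0, 0, 2, 2,2 , 2,3,  4, 4,6,8,9]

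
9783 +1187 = 10970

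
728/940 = 182/235 = 0.77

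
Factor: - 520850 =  - 2^1*5^2*11^1*947^1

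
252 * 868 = 218736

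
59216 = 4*14804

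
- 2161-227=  - 2388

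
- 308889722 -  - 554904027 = 246014305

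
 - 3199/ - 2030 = 457/290 = 1.58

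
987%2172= 987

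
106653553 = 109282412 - 2628859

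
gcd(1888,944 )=944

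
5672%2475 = 722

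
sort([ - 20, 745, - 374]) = [- 374, - 20, 745 ]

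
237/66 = 3+13/22 =3.59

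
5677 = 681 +4996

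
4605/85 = 921/17= 54.18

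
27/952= 27/952 = 0.03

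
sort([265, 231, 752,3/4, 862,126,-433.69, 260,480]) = [ - 433.69,3/4, 126, 231 , 260,265,480,752, 862]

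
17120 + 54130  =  71250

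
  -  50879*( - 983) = 50014057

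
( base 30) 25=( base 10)65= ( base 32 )21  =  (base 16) 41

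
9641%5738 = 3903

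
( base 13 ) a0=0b10000010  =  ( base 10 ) 130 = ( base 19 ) 6g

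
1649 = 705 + 944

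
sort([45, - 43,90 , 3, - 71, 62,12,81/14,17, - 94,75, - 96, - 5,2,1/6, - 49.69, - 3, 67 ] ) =[ - 96, - 94,  -  71, - 49.69, - 43, - 5, - 3,1/6, 2,3,81/14, 12,17,45,62,67, 75 , 90]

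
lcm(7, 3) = 21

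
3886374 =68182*57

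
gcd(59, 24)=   1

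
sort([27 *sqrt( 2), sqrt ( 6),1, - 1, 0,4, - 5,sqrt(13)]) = [ - 5, - 1 , 0,1, sqrt( 6 ),sqrt ( 13 ) , 4,27 *sqrt( 2 ) ]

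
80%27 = 26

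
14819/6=2469+5/6 =2469.83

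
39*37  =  1443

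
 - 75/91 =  - 75/91 = - 0.82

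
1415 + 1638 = 3053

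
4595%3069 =1526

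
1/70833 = 1/70833 =0.00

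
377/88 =4+25/88=4.28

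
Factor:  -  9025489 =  - 11^1*349^1 * 2351^1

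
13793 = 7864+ 5929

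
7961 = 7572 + 389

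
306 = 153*2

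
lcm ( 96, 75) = 2400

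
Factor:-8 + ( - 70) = -78 = - 2^1*3^1*13^1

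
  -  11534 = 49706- 61240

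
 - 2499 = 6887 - 9386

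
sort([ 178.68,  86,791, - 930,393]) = [ - 930, 86,178.68,393,791]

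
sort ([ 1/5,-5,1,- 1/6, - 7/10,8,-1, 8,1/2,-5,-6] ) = [ - 6,-5,-5, - 1, - 7/10, - 1/6,1/5,1/2,1,8,8]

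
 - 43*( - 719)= 30917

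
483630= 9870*49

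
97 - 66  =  31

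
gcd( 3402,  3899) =7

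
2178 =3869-1691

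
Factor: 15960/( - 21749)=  - 2^3*  3^1* 5^1*13^( - 1 ) * 19^1*239^(-1 ) = - 2280/3107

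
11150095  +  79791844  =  90941939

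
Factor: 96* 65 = 2^5 * 3^1*5^1*13^1 = 6240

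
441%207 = 27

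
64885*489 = 31728765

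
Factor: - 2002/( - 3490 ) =5^( - 1 )*7^1*11^1*13^1*349^(  -  1 ) = 1001/1745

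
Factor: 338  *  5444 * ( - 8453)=  -  2^3*13^2*79^1*107^1* 1361^1 = - 15554128616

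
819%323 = 173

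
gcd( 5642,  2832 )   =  2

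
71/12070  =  1/170= 0.01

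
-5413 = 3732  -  9145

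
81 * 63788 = 5166828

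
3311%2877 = 434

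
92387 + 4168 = 96555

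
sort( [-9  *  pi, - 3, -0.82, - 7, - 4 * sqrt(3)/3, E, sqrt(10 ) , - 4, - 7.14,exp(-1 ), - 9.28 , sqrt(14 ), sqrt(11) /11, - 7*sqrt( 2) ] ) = [ - 9*pi,  -  7 * sqrt( 2), - 9.28,-7.14,  -  7,-4,-3, - 4* sqrt (3)/3,-0.82,  sqrt( 11 ) /11, exp ( - 1 ), E, sqrt (10 ),sqrt( 14)] 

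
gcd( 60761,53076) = 1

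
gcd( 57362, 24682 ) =86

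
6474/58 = 111 + 18/29 = 111.62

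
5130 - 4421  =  709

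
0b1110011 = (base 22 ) 55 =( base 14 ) 83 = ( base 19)61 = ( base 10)115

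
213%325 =213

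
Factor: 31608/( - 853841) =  - 2^3*3^2 *19^( - 1 )*439^1*44939^(  -  1)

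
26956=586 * 46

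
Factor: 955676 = 2^2 * 238919^1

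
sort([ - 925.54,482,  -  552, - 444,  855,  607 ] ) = [ - 925.54 , - 552, - 444, 482,607, 855] 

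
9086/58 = 156+19/29 = 156.66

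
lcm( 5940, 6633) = 397980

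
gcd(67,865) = 1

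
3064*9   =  27576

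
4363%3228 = 1135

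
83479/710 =117 + 409/710=117.58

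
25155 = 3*8385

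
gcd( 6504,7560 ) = 24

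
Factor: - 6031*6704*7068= - 285772132032=- 2^6*3^1*19^1*31^1*37^1 * 163^1*419^1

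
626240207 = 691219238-64979031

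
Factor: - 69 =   -  3^1 * 23^1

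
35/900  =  7/180 =0.04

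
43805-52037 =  - 8232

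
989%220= 109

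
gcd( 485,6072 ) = 1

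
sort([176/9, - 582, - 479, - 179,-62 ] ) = [-582, - 479 , - 179, - 62, 176/9]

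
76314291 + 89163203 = 165477494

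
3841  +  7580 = 11421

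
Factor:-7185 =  - 3^1*5^1*479^1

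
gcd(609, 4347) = 21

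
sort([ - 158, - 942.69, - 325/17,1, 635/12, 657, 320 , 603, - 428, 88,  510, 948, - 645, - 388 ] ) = [-942.69, - 645, - 428, - 388, - 158, - 325/17,  1, 635/12,88, 320,  510, 603, 657  ,  948]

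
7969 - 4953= 3016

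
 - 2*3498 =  - 6996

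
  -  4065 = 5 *( - 813)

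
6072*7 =42504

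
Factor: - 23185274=- 2^1*7^1*53^1*31247^1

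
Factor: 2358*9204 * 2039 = 2^3*3^3*13^1*59^1*131^1*2039^1=44252482248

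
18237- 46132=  - 27895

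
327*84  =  27468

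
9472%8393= 1079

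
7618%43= 7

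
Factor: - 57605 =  - 5^1*41^1*281^1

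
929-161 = 768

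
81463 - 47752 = 33711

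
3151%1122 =907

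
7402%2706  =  1990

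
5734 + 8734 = 14468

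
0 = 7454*0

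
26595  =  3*8865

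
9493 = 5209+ 4284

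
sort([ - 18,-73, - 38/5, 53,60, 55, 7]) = [ - 73 , - 18, - 38/5 , 7, 53,55, 60] 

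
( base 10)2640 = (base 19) 75I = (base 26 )3NE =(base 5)41030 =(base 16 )a50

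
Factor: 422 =2^1*211^1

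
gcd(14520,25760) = 40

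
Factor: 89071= 89071^1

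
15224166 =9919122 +5305044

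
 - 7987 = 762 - 8749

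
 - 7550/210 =-36+1/21 = -35.95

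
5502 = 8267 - 2765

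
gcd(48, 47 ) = 1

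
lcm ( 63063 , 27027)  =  189189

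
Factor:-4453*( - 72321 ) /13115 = 5279433/215=3^1*5^( - 1)*43^( - 1) * 73^1*24107^1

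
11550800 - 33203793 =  - 21652993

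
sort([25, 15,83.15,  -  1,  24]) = [ - 1,15 , 24, 25,  83.15 ]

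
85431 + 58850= 144281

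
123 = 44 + 79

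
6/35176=3/17588= 0.00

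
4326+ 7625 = 11951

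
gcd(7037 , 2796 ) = 1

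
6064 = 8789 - 2725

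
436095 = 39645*11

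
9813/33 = 297+4/11 = 297.36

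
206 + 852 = 1058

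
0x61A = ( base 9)2125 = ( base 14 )7D8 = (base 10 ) 1562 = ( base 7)4361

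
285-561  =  -276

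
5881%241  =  97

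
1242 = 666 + 576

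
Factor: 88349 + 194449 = 282798 = 2^1*3^3*5237^1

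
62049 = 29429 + 32620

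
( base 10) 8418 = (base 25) dbi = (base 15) 2763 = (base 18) 17hc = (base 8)20342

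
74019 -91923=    - 17904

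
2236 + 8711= 10947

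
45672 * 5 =228360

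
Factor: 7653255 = 3^1*5^1*510217^1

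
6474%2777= 920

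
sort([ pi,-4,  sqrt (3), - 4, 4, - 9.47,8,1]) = [ - 9.47, - 4, - 4, 1,  sqrt( 3), pi, 4 , 8 ]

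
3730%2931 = 799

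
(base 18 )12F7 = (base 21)F6G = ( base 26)9PN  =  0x1a65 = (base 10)6757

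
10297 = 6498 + 3799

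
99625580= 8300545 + 91325035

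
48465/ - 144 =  - 5385/16 = - 336.56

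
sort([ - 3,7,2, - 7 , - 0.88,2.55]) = [ - 7, - 3, - 0.88, 2,2.55,7 ]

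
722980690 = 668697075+54283615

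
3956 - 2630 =1326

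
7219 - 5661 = 1558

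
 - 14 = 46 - 60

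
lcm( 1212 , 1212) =1212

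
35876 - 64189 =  - 28313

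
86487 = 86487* 1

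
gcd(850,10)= 10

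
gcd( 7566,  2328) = 582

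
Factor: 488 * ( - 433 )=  - 2^3*61^1*433^1 = - 211304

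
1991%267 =122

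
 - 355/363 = -1+8/363 = -0.98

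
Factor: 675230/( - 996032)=  -  2^( - 5)*5^1*79^( -1)*197^(  -  1)*67523^1 =- 337615/498016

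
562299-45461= 516838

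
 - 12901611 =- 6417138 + -6484473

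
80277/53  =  80277/53= 1514.66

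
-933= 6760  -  7693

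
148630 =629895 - 481265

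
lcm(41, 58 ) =2378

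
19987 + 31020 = 51007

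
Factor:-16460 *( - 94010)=1547404600= 2^3*5^2*7^1 * 17^1*79^1 * 823^1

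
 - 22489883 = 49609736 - 72099619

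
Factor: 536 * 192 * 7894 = 2^10*3^1 * 67^1  *3947^1 = 812387328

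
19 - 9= 10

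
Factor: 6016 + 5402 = 11418  =  2^1*3^1*11^1*173^1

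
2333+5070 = 7403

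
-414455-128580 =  - 543035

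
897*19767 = 17730999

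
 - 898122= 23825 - 921947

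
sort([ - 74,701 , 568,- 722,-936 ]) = [ - 936,-722,-74, 568,  701 ] 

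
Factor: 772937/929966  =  2^( - 1 ) * 11^1 *29^1*2423^1 * 464983^( - 1)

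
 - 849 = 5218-6067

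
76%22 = 10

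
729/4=182+1/4=182.25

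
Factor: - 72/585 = - 2^3*5^(  -  1) * 13^(-1 ) = - 8/65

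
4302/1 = 4302= 4302.00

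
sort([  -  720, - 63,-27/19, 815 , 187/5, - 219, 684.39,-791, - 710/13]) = [ - 791, - 720,  -  219,-63, - 710/13, - 27/19, 187/5, 684.39, 815]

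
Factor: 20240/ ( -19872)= - 55/54=-2^( - 1 ) * 3^( - 3 )* 5^1*11^1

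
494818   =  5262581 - 4767763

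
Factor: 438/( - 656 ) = -2^(  -  3 )*3^1 *41^( - 1)*73^1 = - 219/328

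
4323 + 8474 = 12797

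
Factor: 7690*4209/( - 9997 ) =-2^1*3^1  *5^1*13^ (-1 ) * 23^1*61^1 = -42090/13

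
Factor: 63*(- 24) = -2^3*3^3*7^1 = - 1512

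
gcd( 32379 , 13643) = 1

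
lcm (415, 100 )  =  8300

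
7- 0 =7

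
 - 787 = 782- 1569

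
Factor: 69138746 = 2^1 *79^1*437587^1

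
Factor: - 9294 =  - 2^1*3^1 * 1549^1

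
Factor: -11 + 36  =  5^2 = 25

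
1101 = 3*367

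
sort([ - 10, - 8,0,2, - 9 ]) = [ - 10, - 9, - 8,0, 2 ] 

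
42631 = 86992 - 44361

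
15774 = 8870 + 6904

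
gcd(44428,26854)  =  58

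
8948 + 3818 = 12766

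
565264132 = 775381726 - 210117594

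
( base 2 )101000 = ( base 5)130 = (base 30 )1a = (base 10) 40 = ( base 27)1d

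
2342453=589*3977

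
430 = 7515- 7085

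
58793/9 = 6532 + 5/9 = 6532.56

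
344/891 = 344/891 = 0.39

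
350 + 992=1342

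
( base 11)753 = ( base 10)905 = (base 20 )255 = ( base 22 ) 1j3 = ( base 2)1110001001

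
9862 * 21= 207102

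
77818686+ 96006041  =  173824727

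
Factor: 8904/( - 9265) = - 2^3*3^1*5^(-1)*7^1 * 17^( - 1 )*53^1*109^(-1) 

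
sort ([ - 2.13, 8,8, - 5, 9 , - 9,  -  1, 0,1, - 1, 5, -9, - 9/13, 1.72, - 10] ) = [ - 10, - 9, - 9, - 5,  -  2.13, - 1, - 1,-9/13, 0, 1 , 1.72, 5,8, 8, 9 ] 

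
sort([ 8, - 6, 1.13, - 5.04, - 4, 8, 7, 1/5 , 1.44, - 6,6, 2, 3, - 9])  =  [ - 9, - 6 , - 6,-5.04, - 4,1/5, 1.13, 1.44, 2, 3  ,  6,7, 8, 8]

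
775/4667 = 775/4667 = 0.17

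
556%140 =136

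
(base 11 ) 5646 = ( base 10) 7431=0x1d07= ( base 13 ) 34c8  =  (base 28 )9db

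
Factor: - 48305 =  - 5^1*9661^1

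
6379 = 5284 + 1095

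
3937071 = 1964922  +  1972149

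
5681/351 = 16 + 5/27  =  16.19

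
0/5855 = 0 = 0.00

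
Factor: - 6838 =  - 2^1*13^1*263^1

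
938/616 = 67/44 =1.52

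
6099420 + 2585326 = 8684746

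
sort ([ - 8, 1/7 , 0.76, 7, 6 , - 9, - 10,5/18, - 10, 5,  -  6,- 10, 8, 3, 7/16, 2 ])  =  [ - 10, - 10, - 10, - 9 , - 8, - 6, 1/7,  5/18 , 7/16, 0.76, 2,3,5, 6,  7, 8]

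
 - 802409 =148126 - 950535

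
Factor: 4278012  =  2^2 * 3^1*356501^1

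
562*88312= 49631344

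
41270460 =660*62531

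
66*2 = 132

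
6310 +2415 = 8725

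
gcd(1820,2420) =20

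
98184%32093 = 1905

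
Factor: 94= 2^1*47^1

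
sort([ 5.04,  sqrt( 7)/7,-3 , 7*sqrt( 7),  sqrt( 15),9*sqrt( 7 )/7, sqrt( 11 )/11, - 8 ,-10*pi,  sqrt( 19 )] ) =[-10*pi, - 8 , - 3  ,  sqrt(11)/11,sqrt ( 7 ) /7 , 9*sqrt(7 ) /7,sqrt( 15), sqrt(19 ),5.04, 7* sqrt(7)]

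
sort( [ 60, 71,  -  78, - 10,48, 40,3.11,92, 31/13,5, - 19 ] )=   [  -  78,- 19, - 10 , 31/13,3.11,5, 40, 48,60,71,92]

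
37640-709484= -671844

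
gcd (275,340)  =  5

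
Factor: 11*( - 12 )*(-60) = 2^4*3^2*5^1*11^1 = 7920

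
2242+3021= 5263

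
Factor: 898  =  2^1*449^1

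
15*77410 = 1161150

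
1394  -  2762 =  - 1368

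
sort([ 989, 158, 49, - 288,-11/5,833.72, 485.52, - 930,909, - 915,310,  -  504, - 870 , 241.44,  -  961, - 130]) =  [ - 961, - 930, - 915, - 870, - 504, - 288, - 130,-11/5, 49,158, 241.44, 310, 485.52,833.72, 909,989]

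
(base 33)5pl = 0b1100010010011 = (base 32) 64j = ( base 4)1202103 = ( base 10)6291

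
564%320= 244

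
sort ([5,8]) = [5,  8] 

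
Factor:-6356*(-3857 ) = 24515092 = 2^2 * 7^2*19^1*29^1*227^1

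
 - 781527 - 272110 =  - 1053637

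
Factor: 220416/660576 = 328/983 = 2^3*41^1*983^( - 1)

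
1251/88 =1251/88= 14.22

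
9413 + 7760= 17173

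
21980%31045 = 21980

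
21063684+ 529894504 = 550958188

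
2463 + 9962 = 12425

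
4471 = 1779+2692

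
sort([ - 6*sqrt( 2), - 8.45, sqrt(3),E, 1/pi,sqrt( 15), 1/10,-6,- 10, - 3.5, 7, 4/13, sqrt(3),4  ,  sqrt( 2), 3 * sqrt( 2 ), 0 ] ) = [ - 10, - 6*sqrt(2), - 8.45, - 6, - 3.5,  0,1/10,  4/13, 1/pi, sqrt(2 ), sqrt( 3 ),  sqrt ( 3 ),  E, sqrt (15), 4,3*sqrt (2), 7] 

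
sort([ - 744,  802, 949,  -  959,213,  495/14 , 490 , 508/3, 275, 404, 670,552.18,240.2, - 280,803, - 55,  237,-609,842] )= [-959, - 744, - 609,-280, - 55, 495/14,508/3,  213,  237,240.2, 275 , 404,  490,552.18, 670,802 , 803, 842,  949]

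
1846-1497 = 349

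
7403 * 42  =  310926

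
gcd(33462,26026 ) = 3718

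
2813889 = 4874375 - 2060486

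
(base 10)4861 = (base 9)6601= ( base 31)51p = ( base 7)20113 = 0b1001011111101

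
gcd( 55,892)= 1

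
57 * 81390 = 4639230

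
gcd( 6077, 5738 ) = 1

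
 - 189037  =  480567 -669604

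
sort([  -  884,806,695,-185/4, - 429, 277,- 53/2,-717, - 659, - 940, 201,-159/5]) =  [-940,-884, -717,-659, - 429,-185/4, - 159/5, - 53/2, 201, 277,695,806]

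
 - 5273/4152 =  - 5273/4152=   -1.27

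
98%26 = 20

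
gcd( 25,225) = 25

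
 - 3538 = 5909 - 9447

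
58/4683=58/4683 = 0.01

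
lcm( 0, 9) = 0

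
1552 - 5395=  - 3843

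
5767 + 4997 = 10764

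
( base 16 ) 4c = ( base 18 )44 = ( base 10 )76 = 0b1001100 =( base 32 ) 2c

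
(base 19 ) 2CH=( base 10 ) 967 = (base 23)1J1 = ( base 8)1707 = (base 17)35f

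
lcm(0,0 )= 0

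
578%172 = 62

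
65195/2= 65195/2 =32597.50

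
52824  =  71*744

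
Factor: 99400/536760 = 3^( - 3 ) * 5^1 = 5/27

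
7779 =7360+419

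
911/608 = 911/608 = 1.50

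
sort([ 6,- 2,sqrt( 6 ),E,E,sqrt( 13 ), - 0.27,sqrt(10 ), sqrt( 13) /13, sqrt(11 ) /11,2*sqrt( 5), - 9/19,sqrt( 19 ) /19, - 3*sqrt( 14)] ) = [-3*sqrt( 14),-2, - 9/19, - 0.27,sqrt(19 ) /19,  sqrt (13)/13, sqrt( 11 ) /11,sqrt( 6 ),  E,E,sqrt( 10 ),sqrt( 13 ),2*sqrt( 5),  6 ]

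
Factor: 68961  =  3^1 * 127^1*181^1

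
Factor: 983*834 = 819822 = 2^1*3^1*139^1*983^1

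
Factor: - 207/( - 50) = 2^(-1 )*3^2*5^(  -  2)*23^1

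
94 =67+27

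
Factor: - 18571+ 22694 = 7^1 * 19^1*31^1 = 4123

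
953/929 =953/929 = 1.03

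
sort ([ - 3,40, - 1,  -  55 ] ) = [ - 55, - 3, - 1,  40]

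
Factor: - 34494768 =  - 2^4*3^3  *7^1  *11^1*17^1*61^1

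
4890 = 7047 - 2157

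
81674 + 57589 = 139263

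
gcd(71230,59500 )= 170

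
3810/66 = 635/11 = 57.73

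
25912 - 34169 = - 8257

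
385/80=77/16 = 4.81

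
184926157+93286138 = 278212295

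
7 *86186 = 603302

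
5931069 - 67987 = 5863082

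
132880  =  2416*55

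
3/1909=3/1909=0.00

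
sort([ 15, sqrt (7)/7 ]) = [ sqrt(7) /7,15]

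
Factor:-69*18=  -  1242 = -  2^1 *3^3*23^1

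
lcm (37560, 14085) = 112680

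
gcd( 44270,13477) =1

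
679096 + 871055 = 1550151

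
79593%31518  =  16557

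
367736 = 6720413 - 6352677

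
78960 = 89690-10730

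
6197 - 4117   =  2080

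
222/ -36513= - 1 + 12097/12171 = - 0.01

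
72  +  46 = 118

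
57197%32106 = 25091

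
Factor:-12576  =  -2^5* 3^1*131^1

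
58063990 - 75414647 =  -17350657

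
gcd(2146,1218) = 58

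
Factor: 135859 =135859^1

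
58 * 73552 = 4266016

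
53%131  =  53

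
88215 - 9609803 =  - 9521588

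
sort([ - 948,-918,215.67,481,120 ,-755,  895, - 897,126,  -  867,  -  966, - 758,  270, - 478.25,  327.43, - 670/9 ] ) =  [-966, - 948,-918  , - 897, - 867, - 758, - 755,  -  478.25  , - 670/9, 120, 126,  215.67,270,327.43,  481, 895] 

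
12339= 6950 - -5389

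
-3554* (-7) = 24878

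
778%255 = 13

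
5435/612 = 5435/612  =  8.88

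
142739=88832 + 53907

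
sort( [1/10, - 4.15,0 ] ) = [ - 4.15,  0,  1/10] 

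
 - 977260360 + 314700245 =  - 662560115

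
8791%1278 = 1123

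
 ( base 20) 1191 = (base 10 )8581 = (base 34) 7ed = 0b10000110000101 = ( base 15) 2821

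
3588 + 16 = 3604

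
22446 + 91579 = 114025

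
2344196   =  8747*268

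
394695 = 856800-462105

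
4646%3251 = 1395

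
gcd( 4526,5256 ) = 146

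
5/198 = 5/198 = 0.03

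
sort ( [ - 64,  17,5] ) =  [ - 64,5,17 ] 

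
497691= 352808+144883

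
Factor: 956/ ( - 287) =  -  2^2  *7^( - 1) *41^( - 1)*239^1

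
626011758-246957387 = 379054371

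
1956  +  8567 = 10523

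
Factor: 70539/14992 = 2^ (-4)*3^1 * 7^1 * 937^( - 1)*3359^1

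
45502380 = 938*48510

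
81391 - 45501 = 35890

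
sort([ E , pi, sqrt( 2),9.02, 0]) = [ 0 , sqrt(2 ), E,pi , 9.02]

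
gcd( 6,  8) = 2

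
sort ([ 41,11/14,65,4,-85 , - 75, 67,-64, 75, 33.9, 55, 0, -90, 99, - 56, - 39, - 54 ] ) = [-90,-85, - 75, - 64, - 56,-54, - 39,0, 11/14, 4, 33.9,41, 55,65, 67,75,99]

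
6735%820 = 175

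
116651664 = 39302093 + 77349571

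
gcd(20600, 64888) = 8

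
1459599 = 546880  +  912719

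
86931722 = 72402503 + 14529219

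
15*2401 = 36015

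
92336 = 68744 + 23592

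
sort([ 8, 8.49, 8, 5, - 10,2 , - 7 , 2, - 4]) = [-10,- 7, - 4, 2,  2 , 5,8, 8,  8.49]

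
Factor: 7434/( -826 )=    - 9 = -3^2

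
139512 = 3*46504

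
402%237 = 165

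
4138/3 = 4138/3 = 1379.33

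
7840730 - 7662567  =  178163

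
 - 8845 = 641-9486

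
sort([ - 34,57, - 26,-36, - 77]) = [ - 77, - 36, - 34, - 26 , 57 ] 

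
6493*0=0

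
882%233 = 183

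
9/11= 9/11=0.82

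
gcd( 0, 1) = 1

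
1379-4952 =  - 3573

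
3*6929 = 20787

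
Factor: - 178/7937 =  - 2^1*89^1*7937^( - 1)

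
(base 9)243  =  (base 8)311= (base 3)21110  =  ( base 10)201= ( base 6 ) 533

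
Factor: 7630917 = 3^1*7^2*23^1*37^1*61^1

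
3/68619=1/22873 = 0.00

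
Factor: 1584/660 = 12/5 = 2^2*3^1 *5^ ( - 1) 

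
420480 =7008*60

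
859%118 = 33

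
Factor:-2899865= -5^1*579973^1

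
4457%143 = 24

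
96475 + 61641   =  158116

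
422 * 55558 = 23445476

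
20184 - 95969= -75785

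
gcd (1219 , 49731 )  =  1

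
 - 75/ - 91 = 75/91 = 0.82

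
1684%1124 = 560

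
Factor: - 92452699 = - 92452699^1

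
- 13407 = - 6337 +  - 7070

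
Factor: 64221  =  3^1*21407^1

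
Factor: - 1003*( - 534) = 2^1 * 3^1*17^1*59^1 * 89^1 = 535602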